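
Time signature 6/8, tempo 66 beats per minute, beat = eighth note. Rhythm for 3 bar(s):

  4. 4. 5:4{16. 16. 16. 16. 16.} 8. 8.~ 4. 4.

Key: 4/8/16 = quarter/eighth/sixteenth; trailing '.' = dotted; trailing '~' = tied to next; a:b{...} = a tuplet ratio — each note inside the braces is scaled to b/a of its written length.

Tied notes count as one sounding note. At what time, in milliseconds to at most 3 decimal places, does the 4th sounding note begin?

note 4 onset = 33/5b = 6000.0ms

1. 0.0ms @ 0 + 2727.273ms (3)
2. 2727.273ms @ 3 + 2727.273ms (3)
3. 5454.545ms @ 6 + 545.455ms (3/5)
4. 6000.0ms @ 33/5 + 545.455ms (3/5)
5. 6545.455ms @ 36/5 + 545.455ms (3/5)
6. 7090.909ms @ 39/5 + 545.455ms (3/5)
7. 7636.364ms @ 42/5 + 545.455ms (3/5)
8. 8181.818ms @ 9 + 1363.636ms (3/2)
9. 9545.455ms @ 21/2 + 4090.909ms (9/2)
10. 13636.364ms @ 15 + 2727.273ms (3)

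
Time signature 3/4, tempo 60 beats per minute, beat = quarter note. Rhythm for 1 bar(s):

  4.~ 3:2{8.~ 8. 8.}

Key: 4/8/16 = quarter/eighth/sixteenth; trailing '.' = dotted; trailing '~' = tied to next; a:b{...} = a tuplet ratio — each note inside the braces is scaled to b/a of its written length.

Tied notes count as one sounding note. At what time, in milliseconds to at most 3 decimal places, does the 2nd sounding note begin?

1. 0.0ms @ 0 + 2500.0ms (5/2)
2. 2500.0ms @ 5/2 + 500.0ms (1/2)

note 2 onset = 5/2b = 2500.0ms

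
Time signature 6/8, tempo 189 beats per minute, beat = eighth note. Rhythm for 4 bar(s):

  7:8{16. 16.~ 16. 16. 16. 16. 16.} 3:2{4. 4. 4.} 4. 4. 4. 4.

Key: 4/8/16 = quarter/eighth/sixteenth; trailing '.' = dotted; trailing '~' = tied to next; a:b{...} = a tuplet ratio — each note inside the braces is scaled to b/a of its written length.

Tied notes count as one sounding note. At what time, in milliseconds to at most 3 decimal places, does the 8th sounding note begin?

1. 0.0ms @ 0 + 272.109ms (6/7)
2. 272.109ms @ 6/7 + 544.218ms (12/7)
3. 816.327ms @ 18/7 + 272.109ms (6/7)
4. 1088.435ms @ 24/7 + 272.109ms (6/7)
5. 1360.544ms @ 30/7 + 272.109ms (6/7)
6. 1632.653ms @ 36/7 + 272.109ms (6/7)
7. 1904.762ms @ 6 + 634.921ms (2)
8. 2539.683ms @ 8 + 634.921ms (2)
9. 3174.603ms @ 10 + 634.921ms (2)
10. 3809.524ms @ 12 + 952.381ms (3)
11. 4761.905ms @ 15 + 952.381ms (3)
12. 5714.286ms @ 18 + 952.381ms (3)
13. 6666.667ms @ 21 + 952.381ms (3)

note 8 onset = 8b = 2539.683ms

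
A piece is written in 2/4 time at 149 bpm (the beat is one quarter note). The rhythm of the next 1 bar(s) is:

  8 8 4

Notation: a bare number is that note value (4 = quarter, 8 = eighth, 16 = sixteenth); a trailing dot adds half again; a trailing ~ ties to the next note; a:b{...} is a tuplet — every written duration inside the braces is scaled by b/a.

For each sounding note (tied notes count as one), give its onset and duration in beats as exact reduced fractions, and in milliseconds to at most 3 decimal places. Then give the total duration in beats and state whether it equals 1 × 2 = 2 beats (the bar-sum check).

1) 0.0ms=0b +201.342ms=1/2b
2) 201.342ms=1/2b +201.342ms=1/2b
3) 402.685ms=1b +402.685ms=1b
Σ=2b of 2 (149bpm 2/4) — PASS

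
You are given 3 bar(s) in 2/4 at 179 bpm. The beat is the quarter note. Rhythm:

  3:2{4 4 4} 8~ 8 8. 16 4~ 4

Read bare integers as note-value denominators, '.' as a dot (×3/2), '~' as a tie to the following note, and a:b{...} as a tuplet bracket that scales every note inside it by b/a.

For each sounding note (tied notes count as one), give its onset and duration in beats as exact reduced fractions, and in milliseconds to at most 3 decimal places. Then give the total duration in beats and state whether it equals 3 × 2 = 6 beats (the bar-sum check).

1) 0.0ms=0b +223.464ms=2/3b
2) 223.464ms=2/3b +223.464ms=2/3b
3) 446.927ms=4/3b +223.464ms=2/3b
4) 670.391ms=2b +335.196ms=1b
5) 1005.587ms=3b +251.397ms=3/4b
6) 1256.983ms=15/4b +83.799ms=1/4b
7) 1340.782ms=4b +670.391ms=2b
Σ=6b of 6 (179bpm 2/4) — PASS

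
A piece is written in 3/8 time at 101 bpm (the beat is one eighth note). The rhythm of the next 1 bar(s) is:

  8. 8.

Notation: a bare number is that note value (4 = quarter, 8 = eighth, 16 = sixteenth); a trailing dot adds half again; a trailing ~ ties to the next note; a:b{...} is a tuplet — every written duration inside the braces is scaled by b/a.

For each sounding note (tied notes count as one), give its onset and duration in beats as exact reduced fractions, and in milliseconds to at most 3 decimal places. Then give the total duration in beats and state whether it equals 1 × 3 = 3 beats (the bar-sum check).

1) 0.0ms=0b +891.089ms=3/2b
2) 891.089ms=3/2b +891.089ms=3/2b
Σ=3b of 3 (101bpm 3/8) — PASS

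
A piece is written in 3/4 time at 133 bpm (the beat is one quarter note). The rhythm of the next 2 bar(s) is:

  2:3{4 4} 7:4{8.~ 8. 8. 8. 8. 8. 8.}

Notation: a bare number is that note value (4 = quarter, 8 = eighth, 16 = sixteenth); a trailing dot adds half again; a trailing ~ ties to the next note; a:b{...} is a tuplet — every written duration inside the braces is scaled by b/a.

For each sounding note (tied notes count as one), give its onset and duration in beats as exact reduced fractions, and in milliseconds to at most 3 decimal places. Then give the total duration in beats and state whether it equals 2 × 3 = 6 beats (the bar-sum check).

1) 0.0ms=0b +676.692ms=3/2b
2) 676.692ms=3/2b +676.692ms=3/2b
3) 1353.383ms=3b +386.681ms=6/7b
4) 1740.064ms=27/7b +193.34ms=3/7b
5) 1933.405ms=30/7b +193.34ms=3/7b
6) 2126.745ms=33/7b +193.34ms=3/7b
7) 2320.086ms=36/7b +193.34ms=3/7b
8) 2513.426ms=39/7b +193.34ms=3/7b
Σ=6b of 6 (133bpm 3/4) — PASS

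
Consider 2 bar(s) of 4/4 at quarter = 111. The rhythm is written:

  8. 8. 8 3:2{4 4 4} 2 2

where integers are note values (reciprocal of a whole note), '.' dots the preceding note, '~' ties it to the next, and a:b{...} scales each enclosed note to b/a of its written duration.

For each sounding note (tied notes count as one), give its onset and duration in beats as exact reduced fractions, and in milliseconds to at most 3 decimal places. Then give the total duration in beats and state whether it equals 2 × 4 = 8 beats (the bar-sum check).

1) 0.0ms=0b +405.405ms=3/4b
2) 405.405ms=3/4b +405.405ms=3/4b
3) 810.811ms=3/2b +270.27ms=1/2b
4) 1081.081ms=2b +360.36ms=2/3b
5) 1441.441ms=8/3b +360.36ms=2/3b
6) 1801.802ms=10/3b +360.36ms=2/3b
7) 2162.162ms=4b +1081.081ms=2b
8) 3243.243ms=6b +1081.081ms=2b
Σ=8b of 8 (111bpm 4/4) — PASS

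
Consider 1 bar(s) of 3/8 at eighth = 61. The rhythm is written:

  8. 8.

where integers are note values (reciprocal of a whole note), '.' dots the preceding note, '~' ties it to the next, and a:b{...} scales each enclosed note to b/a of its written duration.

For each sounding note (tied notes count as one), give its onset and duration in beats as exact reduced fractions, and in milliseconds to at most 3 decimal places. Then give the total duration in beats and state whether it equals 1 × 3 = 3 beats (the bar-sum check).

1) 0.0ms=0b +1475.41ms=3/2b
2) 1475.41ms=3/2b +1475.41ms=3/2b
Σ=3b of 3 (61bpm 3/8) — PASS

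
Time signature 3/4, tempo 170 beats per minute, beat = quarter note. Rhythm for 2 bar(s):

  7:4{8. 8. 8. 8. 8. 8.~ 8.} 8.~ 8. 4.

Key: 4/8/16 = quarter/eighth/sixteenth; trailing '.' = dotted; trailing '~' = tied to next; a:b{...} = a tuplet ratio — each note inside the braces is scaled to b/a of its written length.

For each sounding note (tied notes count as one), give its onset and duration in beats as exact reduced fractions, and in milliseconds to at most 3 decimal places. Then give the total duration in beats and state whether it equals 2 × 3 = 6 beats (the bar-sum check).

1) 0.0ms=0b +151.261ms=3/7b
2) 151.261ms=3/7b +151.261ms=3/7b
3) 302.521ms=6/7b +151.261ms=3/7b
4) 453.782ms=9/7b +151.261ms=3/7b
5) 605.042ms=12/7b +151.261ms=3/7b
6) 756.303ms=15/7b +302.521ms=6/7b
7) 1058.824ms=3b +529.412ms=3/2b
8) 1588.235ms=9/2b +529.412ms=3/2b
Σ=6b of 6 (170bpm 3/4) — PASS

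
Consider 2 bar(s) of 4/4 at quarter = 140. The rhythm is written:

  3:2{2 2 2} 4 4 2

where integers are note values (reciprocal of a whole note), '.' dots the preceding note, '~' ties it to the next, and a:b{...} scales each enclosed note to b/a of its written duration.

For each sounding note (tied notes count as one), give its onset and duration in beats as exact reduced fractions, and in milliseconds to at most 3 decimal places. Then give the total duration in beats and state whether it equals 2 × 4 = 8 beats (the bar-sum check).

1) 0.0ms=0b +571.429ms=4/3b
2) 571.429ms=4/3b +571.429ms=4/3b
3) 1142.857ms=8/3b +571.429ms=4/3b
4) 1714.286ms=4b +428.571ms=1b
5) 2142.857ms=5b +428.571ms=1b
6) 2571.429ms=6b +857.143ms=2b
Σ=8b of 8 (140bpm 4/4) — PASS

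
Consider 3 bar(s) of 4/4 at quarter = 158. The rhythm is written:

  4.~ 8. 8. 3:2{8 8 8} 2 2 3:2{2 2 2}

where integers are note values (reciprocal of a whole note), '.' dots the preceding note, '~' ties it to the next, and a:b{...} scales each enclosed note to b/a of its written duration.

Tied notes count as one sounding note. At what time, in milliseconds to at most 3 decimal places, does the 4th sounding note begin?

note 4 onset = 10/3b = 1265.823ms

1. 0.0ms @ 0 + 854.43ms (9/4)
2. 854.43ms @ 9/4 + 284.81ms (3/4)
3. 1139.241ms @ 3 + 126.582ms (1/3)
4. 1265.823ms @ 10/3 + 126.582ms (1/3)
5. 1392.405ms @ 11/3 + 126.582ms (1/3)
6. 1518.987ms @ 4 + 759.494ms (2)
7. 2278.481ms @ 6 + 759.494ms (2)
8. 3037.975ms @ 8 + 506.329ms (4/3)
9. 3544.304ms @ 28/3 + 506.329ms (4/3)
10. 4050.633ms @ 32/3 + 506.329ms (4/3)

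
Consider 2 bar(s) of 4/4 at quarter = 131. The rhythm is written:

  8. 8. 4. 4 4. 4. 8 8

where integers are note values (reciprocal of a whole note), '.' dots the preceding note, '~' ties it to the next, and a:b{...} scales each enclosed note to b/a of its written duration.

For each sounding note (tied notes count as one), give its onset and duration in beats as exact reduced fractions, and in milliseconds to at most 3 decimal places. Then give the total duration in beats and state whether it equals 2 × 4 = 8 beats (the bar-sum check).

1) 0.0ms=0b +343.511ms=3/4b
2) 343.511ms=3/4b +343.511ms=3/4b
3) 687.023ms=3/2b +687.023ms=3/2b
4) 1374.046ms=3b +458.015ms=1b
5) 1832.061ms=4b +687.023ms=3/2b
6) 2519.084ms=11/2b +687.023ms=3/2b
7) 3206.107ms=7b +229.008ms=1/2b
8) 3435.115ms=15/2b +229.008ms=1/2b
Σ=8b of 8 (131bpm 4/4) — PASS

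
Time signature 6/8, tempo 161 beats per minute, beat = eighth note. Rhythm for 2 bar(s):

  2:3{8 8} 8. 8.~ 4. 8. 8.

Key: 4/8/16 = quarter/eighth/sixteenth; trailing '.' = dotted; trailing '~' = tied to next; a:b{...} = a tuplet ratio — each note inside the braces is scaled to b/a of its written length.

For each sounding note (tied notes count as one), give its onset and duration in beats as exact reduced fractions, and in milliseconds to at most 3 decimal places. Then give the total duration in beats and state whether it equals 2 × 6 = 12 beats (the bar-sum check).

1) 0.0ms=0b +559.006ms=3/2b
2) 559.006ms=3/2b +559.006ms=3/2b
3) 1118.012ms=3b +559.006ms=3/2b
4) 1677.019ms=9/2b +1677.019ms=9/2b
5) 3354.037ms=9b +559.006ms=3/2b
6) 3913.043ms=21/2b +559.006ms=3/2b
Σ=12b of 12 (161bpm 6/8) — PASS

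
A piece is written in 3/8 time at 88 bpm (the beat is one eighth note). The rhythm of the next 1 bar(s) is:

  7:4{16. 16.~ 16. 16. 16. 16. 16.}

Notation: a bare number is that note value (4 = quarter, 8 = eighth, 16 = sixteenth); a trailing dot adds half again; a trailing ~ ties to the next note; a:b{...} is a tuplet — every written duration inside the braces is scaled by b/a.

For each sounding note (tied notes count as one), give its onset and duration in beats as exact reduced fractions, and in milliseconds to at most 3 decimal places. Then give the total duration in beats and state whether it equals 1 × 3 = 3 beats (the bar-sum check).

1) 0.0ms=0b +292.208ms=3/7b
2) 292.208ms=3/7b +584.416ms=6/7b
3) 876.623ms=9/7b +292.208ms=3/7b
4) 1168.831ms=12/7b +292.208ms=3/7b
5) 1461.039ms=15/7b +292.208ms=3/7b
6) 1753.247ms=18/7b +292.208ms=3/7b
Σ=3b of 3 (88bpm 3/8) — PASS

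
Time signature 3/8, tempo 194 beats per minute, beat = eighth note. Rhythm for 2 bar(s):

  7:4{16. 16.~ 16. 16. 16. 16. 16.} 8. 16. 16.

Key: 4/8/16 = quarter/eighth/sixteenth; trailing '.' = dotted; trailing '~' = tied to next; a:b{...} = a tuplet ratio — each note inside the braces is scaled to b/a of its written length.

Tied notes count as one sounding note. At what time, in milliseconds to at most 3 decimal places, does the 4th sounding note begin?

note 4 onset = 12/7b = 530.191ms

1. 0.0ms @ 0 + 132.548ms (3/7)
2. 132.548ms @ 3/7 + 265.096ms (6/7)
3. 397.644ms @ 9/7 + 132.548ms (3/7)
4. 530.191ms @ 12/7 + 132.548ms (3/7)
5. 662.739ms @ 15/7 + 132.548ms (3/7)
6. 795.287ms @ 18/7 + 132.548ms (3/7)
7. 927.835ms @ 3 + 463.918ms (3/2)
8. 1391.753ms @ 9/2 + 231.959ms (3/4)
9. 1623.711ms @ 21/4 + 231.959ms (3/4)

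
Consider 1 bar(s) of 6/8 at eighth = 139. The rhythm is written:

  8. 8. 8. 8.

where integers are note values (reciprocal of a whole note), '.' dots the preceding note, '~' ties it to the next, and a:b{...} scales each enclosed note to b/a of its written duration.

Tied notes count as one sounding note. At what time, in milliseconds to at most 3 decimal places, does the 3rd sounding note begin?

note 3 onset = 3b = 1294.964ms

1. 0.0ms @ 0 + 647.482ms (3/2)
2. 647.482ms @ 3/2 + 647.482ms (3/2)
3. 1294.964ms @ 3 + 647.482ms (3/2)
4. 1942.446ms @ 9/2 + 647.482ms (3/2)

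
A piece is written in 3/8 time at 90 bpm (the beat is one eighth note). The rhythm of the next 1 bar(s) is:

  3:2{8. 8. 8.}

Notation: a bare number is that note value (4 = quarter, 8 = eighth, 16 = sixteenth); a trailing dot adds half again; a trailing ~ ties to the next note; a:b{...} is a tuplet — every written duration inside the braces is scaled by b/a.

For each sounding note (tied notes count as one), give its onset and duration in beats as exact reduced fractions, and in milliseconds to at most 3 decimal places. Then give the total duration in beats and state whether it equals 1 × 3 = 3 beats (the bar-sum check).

1) 0.0ms=0b +666.667ms=1b
2) 666.667ms=1b +666.667ms=1b
3) 1333.333ms=2b +666.667ms=1b
Σ=3b of 3 (90bpm 3/8) — PASS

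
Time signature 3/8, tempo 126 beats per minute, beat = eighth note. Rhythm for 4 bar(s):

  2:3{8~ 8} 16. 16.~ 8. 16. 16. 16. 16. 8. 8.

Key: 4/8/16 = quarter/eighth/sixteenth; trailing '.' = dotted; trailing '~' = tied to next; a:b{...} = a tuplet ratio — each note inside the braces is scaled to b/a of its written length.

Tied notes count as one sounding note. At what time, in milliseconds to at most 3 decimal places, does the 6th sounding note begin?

1. 0.0ms @ 0 + 1428.571ms (3)
2. 1428.571ms @ 3 + 357.143ms (3/4)
3. 1785.714ms @ 15/4 + 1071.429ms (9/4)
4. 2857.143ms @ 6 + 357.143ms (3/4)
5. 3214.286ms @ 27/4 + 357.143ms (3/4)
6. 3571.429ms @ 15/2 + 357.143ms (3/4)
7. 3928.571ms @ 33/4 + 357.143ms (3/4)
8. 4285.714ms @ 9 + 714.286ms (3/2)
9. 5000.0ms @ 21/2 + 714.286ms (3/2)

note 6 onset = 15/2b = 3571.429ms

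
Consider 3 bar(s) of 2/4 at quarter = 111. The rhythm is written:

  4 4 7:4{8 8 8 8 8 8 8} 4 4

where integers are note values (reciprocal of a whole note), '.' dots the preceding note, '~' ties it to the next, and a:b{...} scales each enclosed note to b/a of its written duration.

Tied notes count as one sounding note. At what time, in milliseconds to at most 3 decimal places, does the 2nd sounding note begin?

note 2 onset = 1b = 540.541ms

1. 0.0ms @ 0 + 540.541ms (1)
2. 540.541ms @ 1 + 540.541ms (1)
3. 1081.081ms @ 2 + 154.44ms (2/7)
4. 1235.521ms @ 16/7 + 154.44ms (2/7)
5. 1389.961ms @ 18/7 + 154.44ms (2/7)
6. 1544.402ms @ 20/7 + 154.44ms (2/7)
7. 1698.842ms @ 22/7 + 154.44ms (2/7)
8. 1853.282ms @ 24/7 + 154.44ms (2/7)
9. 2007.722ms @ 26/7 + 154.44ms (2/7)
10. 2162.162ms @ 4 + 540.541ms (1)
11. 2702.703ms @ 5 + 540.541ms (1)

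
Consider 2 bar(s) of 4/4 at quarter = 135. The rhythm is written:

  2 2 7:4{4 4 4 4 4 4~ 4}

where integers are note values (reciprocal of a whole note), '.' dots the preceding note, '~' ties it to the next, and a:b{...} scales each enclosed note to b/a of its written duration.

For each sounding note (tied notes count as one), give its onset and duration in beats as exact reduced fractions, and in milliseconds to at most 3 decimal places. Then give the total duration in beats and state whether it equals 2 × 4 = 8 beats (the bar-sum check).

1) 0.0ms=0b +888.889ms=2b
2) 888.889ms=2b +888.889ms=2b
3) 1777.778ms=4b +253.968ms=4/7b
4) 2031.746ms=32/7b +253.968ms=4/7b
5) 2285.714ms=36/7b +253.968ms=4/7b
6) 2539.683ms=40/7b +253.968ms=4/7b
7) 2793.651ms=44/7b +253.968ms=4/7b
8) 3047.619ms=48/7b +507.937ms=8/7b
Σ=8b of 8 (135bpm 4/4) — PASS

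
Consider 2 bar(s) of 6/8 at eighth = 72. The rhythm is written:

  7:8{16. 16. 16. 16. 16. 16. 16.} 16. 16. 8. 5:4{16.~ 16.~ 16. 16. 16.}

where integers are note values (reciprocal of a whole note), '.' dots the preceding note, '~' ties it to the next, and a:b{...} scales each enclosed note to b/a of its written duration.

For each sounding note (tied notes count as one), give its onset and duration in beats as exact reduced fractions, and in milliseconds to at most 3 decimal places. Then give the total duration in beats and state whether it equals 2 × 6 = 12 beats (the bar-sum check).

1) 0.0ms=0b +714.286ms=6/7b
2) 714.286ms=6/7b +714.286ms=6/7b
3) 1428.571ms=12/7b +714.286ms=6/7b
4) 2142.857ms=18/7b +714.286ms=6/7b
5) 2857.143ms=24/7b +714.286ms=6/7b
6) 3571.429ms=30/7b +714.286ms=6/7b
7) 4285.714ms=36/7b +714.286ms=6/7b
8) 5000.0ms=6b +625.0ms=3/4b
9) 5625.0ms=27/4b +625.0ms=3/4b
10) 6250.0ms=15/2b +1250.0ms=3/2b
11) 7500.0ms=9b +1500.0ms=9/5b
12) 9000.0ms=54/5b +500.0ms=3/5b
13) 9500.0ms=57/5b +500.0ms=3/5b
Σ=12b of 12 (72bpm 6/8) — PASS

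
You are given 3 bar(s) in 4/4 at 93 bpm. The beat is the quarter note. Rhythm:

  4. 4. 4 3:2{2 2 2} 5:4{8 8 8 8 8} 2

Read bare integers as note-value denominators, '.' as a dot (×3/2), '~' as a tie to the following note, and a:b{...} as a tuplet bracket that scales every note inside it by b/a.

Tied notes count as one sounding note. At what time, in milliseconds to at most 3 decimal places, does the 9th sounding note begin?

1. 0.0ms @ 0 + 967.742ms (3/2)
2. 967.742ms @ 3/2 + 967.742ms (3/2)
3. 1935.484ms @ 3 + 645.161ms (1)
4. 2580.645ms @ 4 + 860.215ms (4/3)
5. 3440.86ms @ 16/3 + 860.215ms (4/3)
6. 4301.075ms @ 20/3 + 860.215ms (4/3)
7. 5161.29ms @ 8 + 258.065ms (2/5)
8. 5419.355ms @ 42/5 + 258.065ms (2/5)
9. 5677.419ms @ 44/5 + 258.065ms (2/5)
10. 5935.484ms @ 46/5 + 258.065ms (2/5)
11. 6193.548ms @ 48/5 + 258.065ms (2/5)
12. 6451.613ms @ 10 + 1290.323ms (2)

note 9 onset = 44/5b = 5677.419ms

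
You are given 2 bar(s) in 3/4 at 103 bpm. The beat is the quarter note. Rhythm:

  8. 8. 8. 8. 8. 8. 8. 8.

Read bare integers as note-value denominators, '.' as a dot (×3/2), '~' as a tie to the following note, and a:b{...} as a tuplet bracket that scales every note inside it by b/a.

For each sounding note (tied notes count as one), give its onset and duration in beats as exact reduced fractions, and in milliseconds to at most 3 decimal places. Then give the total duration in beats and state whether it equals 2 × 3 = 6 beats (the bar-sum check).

1) 0.0ms=0b +436.893ms=3/4b
2) 436.893ms=3/4b +436.893ms=3/4b
3) 873.786ms=3/2b +436.893ms=3/4b
4) 1310.68ms=9/4b +436.893ms=3/4b
5) 1747.573ms=3b +436.893ms=3/4b
6) 2184.466ms=15/4b +436.893ms=3/4b
7) 2621.359ms=9/2b +436.893ms=3/4b
8) 3058.252ms=21/4b +436.893ms=3/4b
Σ=6b of 6 (103bpm 3/4) — PASS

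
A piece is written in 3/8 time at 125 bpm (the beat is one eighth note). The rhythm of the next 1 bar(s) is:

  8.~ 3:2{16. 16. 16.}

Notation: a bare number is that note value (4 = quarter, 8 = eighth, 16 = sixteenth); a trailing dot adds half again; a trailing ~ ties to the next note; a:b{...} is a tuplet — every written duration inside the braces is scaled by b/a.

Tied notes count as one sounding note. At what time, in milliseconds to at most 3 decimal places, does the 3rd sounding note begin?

1. 0.0ms @ 0 + 960.0ms (2)
2. 960.0ms @ 2 + 240.0ms (1/2)
3. 1200.0ms @ 5/2 + 240.0ms (1/2)

note 3 onset = 5/2b = 1200.0ms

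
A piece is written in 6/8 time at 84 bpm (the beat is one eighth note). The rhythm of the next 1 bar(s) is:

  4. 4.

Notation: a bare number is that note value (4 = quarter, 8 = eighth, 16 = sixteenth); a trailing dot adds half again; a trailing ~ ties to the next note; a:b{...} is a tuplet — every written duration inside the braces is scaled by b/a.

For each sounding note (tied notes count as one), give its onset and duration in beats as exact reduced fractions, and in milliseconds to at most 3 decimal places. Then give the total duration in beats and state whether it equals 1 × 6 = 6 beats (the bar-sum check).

1) 0.0ms=0b +2142.857ms=3b
2) 2142.857ms=3b +2142.857ms=3b
Σ=6b of 6 (84bpm 6/8) — PASS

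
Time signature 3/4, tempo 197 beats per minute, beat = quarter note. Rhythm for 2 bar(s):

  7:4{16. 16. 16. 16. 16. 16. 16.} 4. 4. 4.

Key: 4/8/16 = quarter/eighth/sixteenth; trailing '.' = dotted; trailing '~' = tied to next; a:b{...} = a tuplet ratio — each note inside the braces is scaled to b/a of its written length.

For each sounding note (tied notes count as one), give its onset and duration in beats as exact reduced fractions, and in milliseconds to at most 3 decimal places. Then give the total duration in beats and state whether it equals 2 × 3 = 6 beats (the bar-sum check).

1) 0.0ms=0b +65.265ms=3/14b
2) 65.265ms=3/14b +65.265ms=3/14b
3) 130.529ms=3/7b +65.265ms=3/14b
4) 195.794ms=9/14b +65.265ms=3/14b
5) 261.059ms=6/7b +65.265ms=3/14b
6) 326.323ms=15/14b +65.265ms=3/14b
7) 391.588ms=9/7b +65.265ms=3/14b
8) 456.853ms=3/2b +456.853ms=3/2b
9) 913.706ms=3b +456.853ms=3/2b
10) 1370.558ms=9/2b +456.853ms=3/2b
Σ=6b of 6 (197bpm 3/4) — PASS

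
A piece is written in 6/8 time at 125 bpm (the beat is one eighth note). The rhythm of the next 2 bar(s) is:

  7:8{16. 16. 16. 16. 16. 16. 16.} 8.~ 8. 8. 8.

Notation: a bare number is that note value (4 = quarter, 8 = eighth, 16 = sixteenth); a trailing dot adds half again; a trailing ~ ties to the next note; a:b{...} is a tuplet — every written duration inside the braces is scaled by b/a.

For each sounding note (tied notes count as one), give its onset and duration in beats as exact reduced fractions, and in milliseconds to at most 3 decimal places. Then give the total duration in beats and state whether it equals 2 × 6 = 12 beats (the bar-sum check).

1) 0.0ms=0b +411.429ms=6/7b
2) 411.429ms=6/7b +411.429ms=6/7b
3) 822.857ms=12/7b +411.429ms=6/7b
4) 1234.286ms=18/7b +411.429ms=6/7b
5) 1645.714ms=24/7b +411.429ms=6/7b
6) 2057.143ms=30/7b +411.429ms=6/7b
7) 2468.571ms=36/7b +411.429ms=6/7b
8) 2880.0ms=6b +1440.0ms=3b
9) 4320.0ms=9b +720.0ms=3/2b
10) 5040.0ms=21/2b +720.0ms=3/2b
Σ=12b of 12 (125bpm 6/8) — PASS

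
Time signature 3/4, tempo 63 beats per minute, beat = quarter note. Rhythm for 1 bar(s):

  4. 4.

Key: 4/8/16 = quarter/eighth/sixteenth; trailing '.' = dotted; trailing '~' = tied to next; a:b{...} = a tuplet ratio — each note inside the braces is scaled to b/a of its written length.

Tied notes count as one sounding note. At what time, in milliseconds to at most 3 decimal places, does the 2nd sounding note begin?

1. 0.0ms @ 0 + 1428.571ms (3/2)
2. 1428.571ms @ 3/2 + 1428.571ms (3/2)

note 2 onset = 3/2b = 1428.571ms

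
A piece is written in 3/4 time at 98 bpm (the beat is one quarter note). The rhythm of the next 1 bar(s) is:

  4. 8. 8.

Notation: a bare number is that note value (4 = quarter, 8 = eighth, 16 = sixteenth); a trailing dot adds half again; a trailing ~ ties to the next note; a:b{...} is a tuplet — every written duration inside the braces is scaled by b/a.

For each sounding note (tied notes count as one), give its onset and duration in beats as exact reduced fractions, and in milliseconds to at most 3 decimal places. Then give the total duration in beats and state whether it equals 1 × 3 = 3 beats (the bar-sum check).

1) 0.0ms=0b +918.367ms=3/2b
2) 918.367ms=3/2b +459.184ms=3/4b
3) 1377.551ms=9/4b +459.184ms=3/4b
Σ=3b of 3 (98bpm 3/4) — PASS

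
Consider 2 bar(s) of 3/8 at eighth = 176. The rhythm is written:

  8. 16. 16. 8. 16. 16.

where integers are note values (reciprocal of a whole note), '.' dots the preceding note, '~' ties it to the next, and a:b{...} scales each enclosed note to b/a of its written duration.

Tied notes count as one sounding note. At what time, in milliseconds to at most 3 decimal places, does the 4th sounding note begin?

note 4 onset = 3b = 1022.727ms

1. 0.0ms @ 0 + 511.364ms (3/2)
2. 511.364ms @ 3/2 + 255.682ms (3/4)
3. 767.045ms @ 9/4 + 255.682ms (3/4)
4. 1022.727ms @ 3 + 511.364ms (3/2)
5. 1534.091ms @ 9/2 + 255.682ms (3/4)
6. 1789.773ms @ 21/4 + 255.682ms (3/4)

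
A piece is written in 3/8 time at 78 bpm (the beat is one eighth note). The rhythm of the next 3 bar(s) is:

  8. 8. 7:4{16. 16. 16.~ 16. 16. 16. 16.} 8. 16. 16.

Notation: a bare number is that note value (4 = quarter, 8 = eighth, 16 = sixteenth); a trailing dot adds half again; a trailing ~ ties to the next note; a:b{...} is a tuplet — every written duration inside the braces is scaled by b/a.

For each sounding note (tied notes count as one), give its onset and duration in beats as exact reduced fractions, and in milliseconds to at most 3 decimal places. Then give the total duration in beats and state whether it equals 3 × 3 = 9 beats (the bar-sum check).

1) 0.0ms=0b +1153.846ms=3/2b
2) 1153.846ms=3/2b +1153.846ms=3/2b
3) 2307.692ms=3b +329.67ms=3/7b
4) 2637.363ms=24/7b +329.67ms=3/7b
5) 2967.033ms=27/7b +659.341ms=6/7b
6) 3626.374ms=33/7b +329.67ms=3/7b
7) 3956.044ms=36/7b +329.67ms=3/7b
8) 4285.714ms=39/7b +329.67ms=3/7b
9) 4615.385ms=6b +1153.846ms=3/2b
10) 5769.231ms=15/2b +576.923ms=3/4b
11) 6346.154ms=33/4b +576.923ms=3/4b
Σ=9b of 9 (78bpm 3/8) — PASS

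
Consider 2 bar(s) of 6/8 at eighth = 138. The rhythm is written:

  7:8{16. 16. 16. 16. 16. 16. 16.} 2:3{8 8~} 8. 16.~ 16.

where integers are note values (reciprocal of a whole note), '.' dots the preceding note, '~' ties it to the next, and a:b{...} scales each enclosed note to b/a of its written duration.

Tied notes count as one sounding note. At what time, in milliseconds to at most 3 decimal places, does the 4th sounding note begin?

1. 0.0ms @ 0 + 372.671ms (6/7)
2. 372.671ms @ 6/7 + 372.671ms (6/7)
3. 745.342ms @ 12/7 + 372.671ms (6/7)
4. 1118.012ms @ 18/7 + 372.671ms (6/7)
5. 1490.683ms @ 24/7 + 372.671ms (6/7)
6. 1863.354ms @ 30/7 + 372.671ms (6/7)
7. 2236.025ms @ 36/7 + 372.671ms (6/7)
8. 2608.696ms @ 6 + 652.174ms (3/2)
9. 3260.87ms @ 15/2 + 1304.348ms (3)
10. 4565.217ms @ 21/2 + 652.174ms (3/2)

note 4 onset = 18/7b = 1118.012ms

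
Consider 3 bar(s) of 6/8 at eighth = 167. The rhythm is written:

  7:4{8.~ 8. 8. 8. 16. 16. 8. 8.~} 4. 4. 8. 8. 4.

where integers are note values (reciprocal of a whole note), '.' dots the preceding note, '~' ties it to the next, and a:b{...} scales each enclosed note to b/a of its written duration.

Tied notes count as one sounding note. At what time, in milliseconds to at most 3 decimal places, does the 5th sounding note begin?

1. 0.0ms @ 0 + 615.911ms (12/7)
2. 615.911ms @ 12/7 + 307.956ms (6/7)
3. 923.867ms @ 18/7 + 307.956ms (6/7)
4. 1231.822ms @ 24/7 + 153.978ms (3/7)
5. 1385.8ms @ 27/7 + 153.978ms (3/7)
6. 1539.778ms @ 30/7 + 307.956ms (6/7)
7. 1847.733ms @ 36/7 + 1385.8ms (27/7)
8. 3233.533ms @ 9 + 1077.844ms (3)
9. 4311.377ms @ 12 + 538.922ms (3/2)
10. 4850.299ms @ 27/2 + 538.922ms (3/2)
11. 5389.222ms @ 15 + 1077.844ms (3)

note 5 onset = 27/7b = 1385.8ms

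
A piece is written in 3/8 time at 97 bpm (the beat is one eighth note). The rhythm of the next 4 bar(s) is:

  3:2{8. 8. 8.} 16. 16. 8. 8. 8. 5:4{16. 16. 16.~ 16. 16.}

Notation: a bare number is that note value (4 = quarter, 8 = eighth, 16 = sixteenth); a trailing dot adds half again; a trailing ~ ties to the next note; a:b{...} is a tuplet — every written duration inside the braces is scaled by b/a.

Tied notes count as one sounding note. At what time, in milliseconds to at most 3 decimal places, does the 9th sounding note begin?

note 9 onset = 9b = 5567.01ms

1. 0.0ms @ 0 + 618.557ms (1)
2. 618.557ms @ 1 + 618.557ms (1)
3. 1237.113ms @ 2 + 618.557ms (1)
4. 1855.67ms @ 3 + 463.918ms (3/4)
5. 2319.588ms @ 15/4 + 463.918ms (3/4)
6. 2783.505ms @ 9/2 + 927.835ms (3/2)
7. 3711.34ms @ 6 + 927.835ms (3/2)
8. 4639.175ms @ 15/2 + 927.835ms (3/2)
9. 5567.01ms @ 9 + 371.134ms (3/5)
10. 5938.144ms @ 48/5 + 371.134ms (3/5)
11. 6309.278ms @ 51/5 + 742.268ms (6/5)
12. 7051.546ms @ 57/5 + 371.134ms (3/5)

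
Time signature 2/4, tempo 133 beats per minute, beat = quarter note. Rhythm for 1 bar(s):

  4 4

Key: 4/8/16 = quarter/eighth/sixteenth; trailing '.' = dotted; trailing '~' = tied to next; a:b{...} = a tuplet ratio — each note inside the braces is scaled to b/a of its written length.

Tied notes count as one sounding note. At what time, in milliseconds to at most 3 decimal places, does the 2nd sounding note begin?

1. 0.0ms @ 0 + 451.128ms (1)
2. 451.128ms @ 1 + 451.128ms (1)

note 2 onset = 1b = 451.128ms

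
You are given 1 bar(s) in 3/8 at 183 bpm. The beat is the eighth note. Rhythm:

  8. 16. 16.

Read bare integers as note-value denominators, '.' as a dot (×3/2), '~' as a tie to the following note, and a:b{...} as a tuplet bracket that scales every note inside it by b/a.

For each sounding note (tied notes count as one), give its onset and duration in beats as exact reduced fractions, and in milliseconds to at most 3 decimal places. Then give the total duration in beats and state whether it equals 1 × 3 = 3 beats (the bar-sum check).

1) 0.0ms=0b +491.803ms=3/2b
2) 491.803ms=3/2b +245.902ms=3/4b
3) 737.705ms=9/4b +245.902ms=3/4b
Σ=3b of 3 (183bpm 3/8) — PASS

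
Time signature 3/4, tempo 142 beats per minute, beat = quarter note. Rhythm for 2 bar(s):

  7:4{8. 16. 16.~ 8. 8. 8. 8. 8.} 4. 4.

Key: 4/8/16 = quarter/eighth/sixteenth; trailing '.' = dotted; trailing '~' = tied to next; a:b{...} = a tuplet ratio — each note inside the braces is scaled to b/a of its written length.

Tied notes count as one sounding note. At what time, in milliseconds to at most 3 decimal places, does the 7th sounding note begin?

note 7 onset = 18/7b = 1086.519ms

1. 0.0ms @ 0 + 181.087ms (3/7)
2. 181.087ms @ 3/7 + 90.543ms (3/14)
3. 271.63ms @ 9/14 + 271.63ms (9/14)
4. 543.26ms @ 9/7 + 181.087ms (3/7)
5. 724.346ms @ 12/7 + 181.087ms (3/7)
6. 905.433ms @ 15/7 + 181.087ms (3/7)
7. 1086.519ms @ 18/7 + 181.087ms (3/7)
8. 1267.606ms @ 3 + 633.803ms (3/2)
9. 1901.408ms @ 9/2 + 633.803ms (3/2)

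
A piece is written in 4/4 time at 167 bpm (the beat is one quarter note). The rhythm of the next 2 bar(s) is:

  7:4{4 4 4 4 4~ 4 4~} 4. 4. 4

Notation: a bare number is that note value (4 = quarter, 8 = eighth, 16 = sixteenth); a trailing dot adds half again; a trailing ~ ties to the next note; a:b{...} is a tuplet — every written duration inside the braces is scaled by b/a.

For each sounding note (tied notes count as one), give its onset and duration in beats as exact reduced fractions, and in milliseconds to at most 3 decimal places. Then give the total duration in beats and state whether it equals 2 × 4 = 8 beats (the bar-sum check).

1) 0.0ms=0b +205.304ms=4/7b
2) 205.304ms=4/7b +205.304ms=4/7b
3) 410.607ms=8/7b +205.304ms=4/7b
4) 615.911ms=12/7b +205.304ms=4/7b
5) 821.215ms=16/7b +410.607ms=8/7b
6) 1231.822ms=24/7b +744.226ms=29/14b
7) 1976.048ms=11/2b +538.922ms=3/2b
8) 2514.97ms=7b +359.281ms=1b
Σ=8b of 8 (167bpm 4/4) — PASS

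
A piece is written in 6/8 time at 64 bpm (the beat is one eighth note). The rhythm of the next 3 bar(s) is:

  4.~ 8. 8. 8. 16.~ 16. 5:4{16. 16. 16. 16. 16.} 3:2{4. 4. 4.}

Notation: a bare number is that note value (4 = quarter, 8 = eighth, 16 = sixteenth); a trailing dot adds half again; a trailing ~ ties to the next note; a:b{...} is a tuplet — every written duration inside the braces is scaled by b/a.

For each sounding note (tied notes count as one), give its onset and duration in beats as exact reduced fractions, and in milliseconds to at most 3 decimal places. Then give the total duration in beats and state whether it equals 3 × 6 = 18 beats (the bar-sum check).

1) 0.0ms=0b +4218.75ms=9/2b
2) 4218.75ms=9/2b +1406.25ms=3/2b
3) 5625.0ms=6b +1406.25ms=3/2b
4) 7031.25ms=15/2b +1406.25ms=3/2b
5) 8437.5ms=9b +562.5ms=3/5b
6) 9000.0ms=48/5b +562.5ms=3/5b
7) 9562.5ms=51/5b +562.5ms=3/5b
8) 10125.0ms=54/5b +562.5ms=3/5b
9) 10687.5ms=57/5b +562.5ms=3/5b
10) 11250.0ms=12b +1875.0ms=2b
11) 13125.0ms=14b +1875.0ms=2b
12) 15000.0ms=16b +1875.0ms=2b
Σ=18b of 18 (64bpm 6/8) — PASS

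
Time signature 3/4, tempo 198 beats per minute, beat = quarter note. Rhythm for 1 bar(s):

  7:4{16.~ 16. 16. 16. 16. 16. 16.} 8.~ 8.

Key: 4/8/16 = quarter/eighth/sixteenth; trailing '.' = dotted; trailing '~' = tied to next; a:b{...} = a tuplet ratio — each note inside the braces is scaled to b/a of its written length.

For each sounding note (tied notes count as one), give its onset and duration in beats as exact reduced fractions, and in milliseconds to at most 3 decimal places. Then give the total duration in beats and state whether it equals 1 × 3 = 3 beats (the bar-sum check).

1) 0.0ms=0b +129.87ms=3/7b
2) 129.87ms=3/7b +64.935ms=3/14b
3) 194.805ms=9/14b +64.935ms=3/14b
4) 259.74ms=6/7b +64.935ms=3/14b
5) 324.675ms=15/14b +64.935ms=3/14b
6) 389.61ms=9/7b +64.935ms=3/14b
7) 454.545ms=3/2b +454.545ms=3/2b
Σ=3b of 3 (198bpm 3/4) — PASS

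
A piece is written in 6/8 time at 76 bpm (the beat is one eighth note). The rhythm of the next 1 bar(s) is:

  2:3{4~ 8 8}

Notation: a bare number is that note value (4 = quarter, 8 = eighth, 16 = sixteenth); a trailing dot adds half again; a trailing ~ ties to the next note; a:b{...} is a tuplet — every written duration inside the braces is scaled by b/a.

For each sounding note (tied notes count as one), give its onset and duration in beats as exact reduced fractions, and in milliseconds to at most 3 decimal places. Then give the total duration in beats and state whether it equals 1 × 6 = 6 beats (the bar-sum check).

1) 0.0ms=0b +3552.632ms=9/2b
2) 3552.632ms=9/2b +1184.211ms=3/2b
Σ=6b of 6 (76bpm 6/8) — PASS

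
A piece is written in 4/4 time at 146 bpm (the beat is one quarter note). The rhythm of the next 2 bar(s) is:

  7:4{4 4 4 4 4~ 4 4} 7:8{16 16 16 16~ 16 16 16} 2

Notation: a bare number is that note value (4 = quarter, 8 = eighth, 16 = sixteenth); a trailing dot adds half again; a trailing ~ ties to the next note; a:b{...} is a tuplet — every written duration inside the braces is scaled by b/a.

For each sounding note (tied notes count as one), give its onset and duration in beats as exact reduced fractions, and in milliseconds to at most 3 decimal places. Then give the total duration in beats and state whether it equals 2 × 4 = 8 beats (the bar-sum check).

1) 0.0ms=0b +234.834ms=4/7b
2) 234.834ms=4/7b +234.834ms=4/7b
3) 469.667ms=8/7b +234.834ms=4/7b
4) 704.501ms=12/7b +234.834ms=4/7b
5) 939.335ms=16/7b +469.667ms=8/7b
6) 1409.002ms=24/7b +234.834ms=4/7b
7) 1643.836ms=4b +117.417ms=2/7b
8) 1761.252ms=30/7b +117.417ms=2/7b
9) 1878.669ms=32/7b +117.417ms=2/7b
10) 1996.086ms=34/7b +234.834ms=4/7b
11) 2230.92ms=38/7b +117.417ms=2/7b
12) 2348.337ms=40/7b +117.417ms=2/7b
13) 2465.753ms=6b +821.918ms=2b
Σ=8b of 8 (146bpm 4/4) — PASS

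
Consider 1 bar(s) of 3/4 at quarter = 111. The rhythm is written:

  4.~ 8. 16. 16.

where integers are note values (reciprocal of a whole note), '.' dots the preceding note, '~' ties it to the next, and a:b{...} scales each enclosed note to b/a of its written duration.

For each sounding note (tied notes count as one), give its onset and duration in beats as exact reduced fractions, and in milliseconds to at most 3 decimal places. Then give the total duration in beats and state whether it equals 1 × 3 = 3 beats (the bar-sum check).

1) 0.0ms=0b +1216.216ms=9/4b
2) 1216.216ms=9/4b +202.703ms=3/8b
3) 1418.919ms=21/8b +202.703ms=3/8b
Σ=3b of 3 (111bpm 3/4) — PASS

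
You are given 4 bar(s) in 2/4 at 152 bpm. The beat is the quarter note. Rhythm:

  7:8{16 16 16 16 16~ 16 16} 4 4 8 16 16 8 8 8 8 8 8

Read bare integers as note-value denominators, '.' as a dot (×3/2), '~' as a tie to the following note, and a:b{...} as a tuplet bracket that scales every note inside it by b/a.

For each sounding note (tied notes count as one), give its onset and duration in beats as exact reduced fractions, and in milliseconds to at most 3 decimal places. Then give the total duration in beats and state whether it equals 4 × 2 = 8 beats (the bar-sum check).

1) 0.0ms=0b +112.782ms=2/7b
2) 112.782ms=2/7b +112.782ms=2/7b
3) 225.564ms=4/7b +112.782ms=2/7b
4) 338.346ms=6/7b +112.782ms=2/7b
5) 451.128ms=8/7b +225.564ms=4/7b
6) 676.692ms=12/7b +112.782ms=2/7b
7) 789.474ms=2b +394.737ms=1b
8) 1184.211ms=3b +394.737ms=1b
9) 1578.947ms=4b +197.368ms=1/2b
10) 1776.316ms=9/2b +98.684ms=1/4b
11) 1875.0ms=19/4b +98.684ms=1/4b
12) 1973.684ms=5b +197.368ms=1/2b
13) 2171.053ms=11/2b +197.368ms=1/2b
14) 2368.421ms=6b +197.368ms=1/2b
15) 2565.789ms=13/2b +197.368ms=1/2b
16) 2763.158ms=7b +197.368ms=1/2b
17) 2960.526ms=15/2b +197.368ms=1/2b
Σ=8b of 8 (152bpm 2/4) — PASS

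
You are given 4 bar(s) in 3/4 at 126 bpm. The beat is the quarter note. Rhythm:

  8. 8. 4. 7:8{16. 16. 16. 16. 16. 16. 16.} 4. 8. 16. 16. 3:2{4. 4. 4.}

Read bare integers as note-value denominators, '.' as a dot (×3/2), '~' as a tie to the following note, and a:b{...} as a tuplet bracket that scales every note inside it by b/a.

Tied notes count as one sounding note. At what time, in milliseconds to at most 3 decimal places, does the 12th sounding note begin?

note 12 onset = 15/2b = 3571.429ms

1. 0.0ms @ 0 + 357.143ms (3/4)
2. 357.143ms @ 3/4 + 357.143ms (3/4)
3. 714.286ms @ 3/2 + 714.286ms (3/2)
4. 1428.571ms @ 3 + 204.082ms (3/7)
5. 1632.653ms @ 24/7 + 204.082ms (3/7)
6. 1836.735ms @ 27/7 + 204.082ms (3/7)
7. 2040.816ms @ 30/7 + 204.082ms (3/7)
8. 2244.898ms @ 33/7 + 204.082ms (3/7)
9. 2448.98ms @ 36/7 + 204.082ms (3/7)
10. 2653.061ms @ 39/7 + 204.082ms (3/7)
11. 2857.143ms @ 6 + 714.286ms (3/2)
12. 3571.429ms @ 15/2 + 357.143ms (3/4)
13. 3928.571ms @ 33/4 + 178.571ms (3/8)
14. 4107.143ms @ 69/8 + 178.571ms (3/8)
15. 4285.714ms @ 9 + 476.19ms (1)
16. 4761.905ms @ 10 + 476.19ms (1)
17. 5238.095ms @ 11 + 476.19ms (1)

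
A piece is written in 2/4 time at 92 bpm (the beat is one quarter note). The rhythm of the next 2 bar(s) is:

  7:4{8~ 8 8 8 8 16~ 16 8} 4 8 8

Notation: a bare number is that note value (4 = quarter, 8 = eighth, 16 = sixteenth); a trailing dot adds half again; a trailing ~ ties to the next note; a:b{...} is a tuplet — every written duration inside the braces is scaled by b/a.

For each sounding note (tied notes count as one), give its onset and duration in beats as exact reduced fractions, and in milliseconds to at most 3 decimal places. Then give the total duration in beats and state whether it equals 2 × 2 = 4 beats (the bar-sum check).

1) 0.0ms=0b +372.671ms=4/7b
2) 372.671ms=4/7b +186.335ms=2/7b
3) 559.006ms=6/7b +186.335ms=2/7b
4) 745.342ms=8/7b +186.335ms=2/7b
5) 931.677ms=10/7b +186.335ms=2/7b
6) 1118.012ms=12/7b +186.335ms=2/7b
7) 1304.348ms=2b +652.174ms=1b
8) 1956.522ms=3b +326.087ms=1/2b
9) 2282.609ms=7/2b +326.087ms=1/2b
Σ=4b of 4 (92bpm 2/4) — PASS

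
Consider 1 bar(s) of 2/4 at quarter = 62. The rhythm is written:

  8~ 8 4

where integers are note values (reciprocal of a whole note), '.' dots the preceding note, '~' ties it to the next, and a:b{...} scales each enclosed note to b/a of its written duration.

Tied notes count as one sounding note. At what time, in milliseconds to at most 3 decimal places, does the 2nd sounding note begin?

1. 0.0ms @ 0 + 967.742ms (1)
2. 967.742ms @ 1 + 967.742ms (1)

note 2 onset = 1b = 967.742ms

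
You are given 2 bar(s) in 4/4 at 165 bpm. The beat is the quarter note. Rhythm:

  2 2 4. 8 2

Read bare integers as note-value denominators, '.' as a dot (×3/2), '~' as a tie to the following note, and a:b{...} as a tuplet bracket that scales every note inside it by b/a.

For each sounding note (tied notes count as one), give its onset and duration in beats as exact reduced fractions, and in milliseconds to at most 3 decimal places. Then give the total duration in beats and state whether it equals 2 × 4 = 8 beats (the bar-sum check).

1) 0.0ms=0b +727.273ms=2b
2) 727.273ms=2b +727.273ms=2b
3) 1454.545ms=4b +545.455ms=3/2b
4) 2000.0ms=11/2b +181.818ms=1/2b
5) 2181.818ms=6b +727.273ms=2b
Σ=8b of 8 (165bpm 4/4) — PASS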